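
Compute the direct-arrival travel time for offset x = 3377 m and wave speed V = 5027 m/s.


t = x / V
= 3377 / 5027
= 0.6718 s

0.6718


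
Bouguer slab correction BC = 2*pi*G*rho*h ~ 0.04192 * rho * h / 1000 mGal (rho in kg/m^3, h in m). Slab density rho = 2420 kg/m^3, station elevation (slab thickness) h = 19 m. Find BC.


BC = 0.04192 * rho * h / 1000
= 0.04192 * 2420 * 19 / 1000
= 1.9275 mGal

1.9275


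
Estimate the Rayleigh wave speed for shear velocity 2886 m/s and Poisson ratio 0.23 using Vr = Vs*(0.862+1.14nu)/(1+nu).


Numerator factor = 0.862 + 1.14*0.23 = 1.1242
Denominator = 1 + 0.23 = 1.23
Vr = 2886 * 1.1242 / 1.23 = 2637.76 m/s

2637.76


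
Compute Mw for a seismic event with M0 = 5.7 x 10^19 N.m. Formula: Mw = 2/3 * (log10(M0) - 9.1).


log10(M0) = log10(5.7 x 10^19) = 19.7559
Mw = 2/3 * (19.7559 - 9.1)
= 2/3 * 10.6559
= 7.1

7.1


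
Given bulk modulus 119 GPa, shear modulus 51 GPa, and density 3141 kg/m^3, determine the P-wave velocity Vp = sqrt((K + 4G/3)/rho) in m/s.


First compute the effective modulus:
K + 4G/3 = 119e9 + 4*51e9/3 = 187000000000.0 Pa
Then divide by density:
187000000000.0 / 3141 = 59535179.879 Pa/(kg/m^3)
Take the square root:
Vp = sqrt(59535179.879) = 7715.9 m/s

7715.9


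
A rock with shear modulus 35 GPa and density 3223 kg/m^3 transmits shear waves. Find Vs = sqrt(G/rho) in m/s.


Convert G to Pa: G = 35e9 Pa
Compute G/rho = 35e9 / 3223 = 10859447.7195
Vs = sqrt(10859447.7195) = 3295.37 m/s

3295.37


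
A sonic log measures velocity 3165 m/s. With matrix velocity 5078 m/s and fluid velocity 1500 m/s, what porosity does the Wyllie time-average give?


1/V - 1/Vm = 1/3165 - 1/5078 = 0.00011903
1/Vf - 1/Vm = 1/1500 - 1/5078 = 0.00046974
phi = 0.00011903 / 0.00046974 = 0.2534

0.2534


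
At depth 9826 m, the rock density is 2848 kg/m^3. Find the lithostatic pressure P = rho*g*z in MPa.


P = rho * g * z / 1e6
= 2848 * 9.81 * 9826 / 1e6
= 274527434.88 / 1e6
= 274.5274 MPa

274.5274


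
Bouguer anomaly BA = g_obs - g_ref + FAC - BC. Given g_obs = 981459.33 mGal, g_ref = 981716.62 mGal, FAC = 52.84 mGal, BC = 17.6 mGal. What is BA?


BA = g_obs - g_ref + FAC - BC
= 981459.33 - 981716.62 + 52.84 - 17.6
= -222.05 mGal

-222.05


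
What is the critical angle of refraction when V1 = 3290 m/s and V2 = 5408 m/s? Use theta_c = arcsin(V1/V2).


V1/V2 = 3290/5408 = 0.608358
theta_c = arcsin(0.608358) = 37.4709 degrees

37.4709


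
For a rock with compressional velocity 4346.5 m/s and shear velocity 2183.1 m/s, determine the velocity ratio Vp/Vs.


Vp/Vs = 4346.5 / 2183.1
= 1.991

1.991


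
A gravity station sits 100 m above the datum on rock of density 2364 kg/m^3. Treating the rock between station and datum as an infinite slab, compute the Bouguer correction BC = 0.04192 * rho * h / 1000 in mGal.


BC = 0.04192 * rho * h / 1000
= 0.04192 * 2364 * 100 / 1000
= 9.9099 mGal

9.9099


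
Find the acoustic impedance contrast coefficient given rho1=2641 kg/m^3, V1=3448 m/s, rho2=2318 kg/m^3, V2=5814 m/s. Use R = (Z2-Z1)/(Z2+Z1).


Z1 = 2641 * 3448 = 9106168
Z2 = 2318 * 5814 = 13476852
R = (13476852 - 9106168) / (13476852 + 9106168) = 4370684 / 22583020 = 0.1935

0.1935


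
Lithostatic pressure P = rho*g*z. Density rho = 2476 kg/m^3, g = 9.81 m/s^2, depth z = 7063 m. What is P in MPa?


P = rho * g * z / 1e6
= 2476 * 9.81 * 7063 / 1e6
= 171557162.28 / 1e6
= 171.5572 MPa

171.5572


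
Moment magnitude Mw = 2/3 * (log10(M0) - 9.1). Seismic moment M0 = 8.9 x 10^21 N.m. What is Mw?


log10(M0) = log10(8.9 x 10^21) = 21.9494
Mw = 2/3 * (21.9494 - 9.1)
= 2/3 * 12.8494
= 8.57

8.57


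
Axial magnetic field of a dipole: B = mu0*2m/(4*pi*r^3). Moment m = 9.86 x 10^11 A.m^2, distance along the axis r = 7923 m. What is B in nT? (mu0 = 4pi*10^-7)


m = 9.86 x 10^11 = 986000000000 A.m^2
2m = 1972000000000 A.m^2
r^3 = 7923^3 = 497357839467
B = (4pi*10^-7) * 1972000000000 / (4*pi * 497357839467) * 1e9
= 2478088.285152 / 6249982938699.28 * 1e9
= 396.4952 nT

396.4952


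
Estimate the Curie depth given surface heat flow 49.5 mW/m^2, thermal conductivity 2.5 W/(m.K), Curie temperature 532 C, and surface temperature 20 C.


T_Curie - T_surf = 532 - 20 = 512 C
Convert q to W/m^2: 49.5 mW/m^2 = 0.0495 W/m^2
d = 512 * 2.5 / 0.0495 = 25858.59 m

25858.59


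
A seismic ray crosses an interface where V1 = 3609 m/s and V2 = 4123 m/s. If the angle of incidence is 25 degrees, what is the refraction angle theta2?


sin(theta1) = sin(25 deg) = 0.422618
sin(theta2) = V2/V1 * sin(theta1) = 4123/3609 * 0.422618 = 0.482808
theta2 = arcsin(0.482808) = 28.869 degrees

28.869


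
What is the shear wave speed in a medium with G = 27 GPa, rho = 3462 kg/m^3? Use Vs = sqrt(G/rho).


Convert G to Pa: G = 27e9 Pa
Compute G/rho = 27e9 / 3462 = 7798960.1386
Vs = sqrt(7798960.1386) = 2792.66 m/s

2792.66


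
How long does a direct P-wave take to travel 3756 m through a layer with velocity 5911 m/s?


t = x / V
= 3756 / 5911
= 0.6354 s

0.6354


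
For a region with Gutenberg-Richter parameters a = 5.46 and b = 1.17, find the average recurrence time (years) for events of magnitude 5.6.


log10(N) = 5.46 - 1.17*5.6 = -1.092
N = 10^-1.092 = 0.08091
T = 1/N = 1/0.08091 = 12.3595 years

12.3595


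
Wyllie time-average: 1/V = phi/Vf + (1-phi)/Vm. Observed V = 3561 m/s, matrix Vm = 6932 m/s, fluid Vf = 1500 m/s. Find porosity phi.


1/V - 1/Vm = 1/3561 - 1/6932 = 0.00013656
1/Vf - 1/Vm = 1/1500 - 1/6932 = 0.00052241
phi = 0.00013656 / 0.00052241 = 0.2614

0.2614


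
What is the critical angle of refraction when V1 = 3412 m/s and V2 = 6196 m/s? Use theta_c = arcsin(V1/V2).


V1/V2 = 3412/6196 = 0.550678
theta_c = arcsin(0.550678) = 33.4135 degrees

33.4135


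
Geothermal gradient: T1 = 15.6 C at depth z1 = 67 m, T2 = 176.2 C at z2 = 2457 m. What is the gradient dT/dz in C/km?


dT = 176.2 - 15.6 = 160.6 C
dz = 2457 - 67 = 2390 m
gradient = dT/dz * 1000 = 160.6/2390 * 1000 = 67.1967 C/km

67.1967


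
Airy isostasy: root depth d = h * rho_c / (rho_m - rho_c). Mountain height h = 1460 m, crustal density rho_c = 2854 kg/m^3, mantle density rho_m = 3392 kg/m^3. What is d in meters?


rho_m - rho_c = 3392 - 2854 = 538
d = 1460 * 2854 / 538
= 4166840 / 538
= 7745.06 m

7745.06


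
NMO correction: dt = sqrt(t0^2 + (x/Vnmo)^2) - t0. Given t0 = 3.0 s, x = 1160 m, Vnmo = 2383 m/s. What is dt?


x/Vnmo = 1160/2383 = 0.486781
(x/Vnmo)^2 = 0.236956
t0^2 = 9.0
sqrt(9.0 + 0.236956) = 3.039236
dt = 3.039236 - 3.0 = 0.039236

0.039236


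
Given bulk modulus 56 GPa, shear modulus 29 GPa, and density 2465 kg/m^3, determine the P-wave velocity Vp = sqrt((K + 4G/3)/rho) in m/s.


First compute the effective modulus:
K + 4G/3 = 56e9 + 4*29e9/3 = 94666666666.67 Pa
Then divide by density:
94666666666.67 / 2465 = 38404327.2481 Pa/(kg/m^3)
Take the square root:
Vp = sqrt(38404327.2481) = 6197.12 m/s

6197.12


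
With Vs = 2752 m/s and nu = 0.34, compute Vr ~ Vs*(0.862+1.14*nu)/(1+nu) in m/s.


Numerator factor = 0.862 + 1.14*0.34 = 1.2496
Denominator = 1 + 0.34 = 1.34
Vr = 2752 * 1.2496 / 1.34 = 2566.34 m/s

2566.34


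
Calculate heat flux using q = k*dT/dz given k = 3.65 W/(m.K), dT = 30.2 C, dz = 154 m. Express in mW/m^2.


q = k * dT / dz * 1000
= 3.65 * 30.2 / 154 * 1000
= 0.715779 * 1000
= 715.7792 mW/m^2

715.7792


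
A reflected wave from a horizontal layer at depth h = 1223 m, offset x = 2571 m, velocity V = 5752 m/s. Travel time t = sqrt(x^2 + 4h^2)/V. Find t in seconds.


x^2 + 4h^2 = 2571^2 + 4*1223^2 = 6610041 + 5982916 = 12592957
sqrt(12592957) = 3548.6557
t = 3548.6557 / 5752 = 0.6169 s

0.6169


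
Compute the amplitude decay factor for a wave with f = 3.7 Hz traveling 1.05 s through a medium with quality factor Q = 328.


pi*f*t/Q = pi*3.7*1.05/328 = 0.037211
A/A0 = exp(-0.037211) = 0.963473

0.963473


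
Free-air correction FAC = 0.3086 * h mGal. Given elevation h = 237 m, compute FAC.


FAC = 0.3086 * h
= 0.3086 * 237
= 73.1382 mGal

73.1382


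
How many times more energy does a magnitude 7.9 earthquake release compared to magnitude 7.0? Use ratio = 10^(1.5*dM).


M2 - M1 = 7.9 - 7.0 = 0.9
1.5 * 0.9 = 1.35
ratio = 10^1.35 = 22.39

22.39


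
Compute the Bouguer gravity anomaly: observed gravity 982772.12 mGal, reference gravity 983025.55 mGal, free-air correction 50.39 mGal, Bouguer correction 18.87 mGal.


BA = g_obs - g_ref + FAC - BC
= 982772.12 - 983025.55 + 50.39 - 18.87
= -221.91 mGal

-221.91


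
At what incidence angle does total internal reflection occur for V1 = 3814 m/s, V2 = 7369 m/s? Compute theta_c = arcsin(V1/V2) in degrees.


V1/V2 = 3814/7369 = 0.517574
theta_c = arcsin(0.517574) = 31.1696 degrees

31.1696


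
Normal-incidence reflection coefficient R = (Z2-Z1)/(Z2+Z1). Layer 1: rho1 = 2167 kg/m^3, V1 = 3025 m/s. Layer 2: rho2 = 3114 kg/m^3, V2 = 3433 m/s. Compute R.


Z1 = 2167 * 3025 = 6555175
Z2 = 3114 * 3433 = 10690362
R = (10690362 - 6555175) / (10690362 + 6555175) = 4135187 / 17245537 = 0.2398

0.2398


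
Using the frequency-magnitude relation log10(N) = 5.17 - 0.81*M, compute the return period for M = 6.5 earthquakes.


log10(N) = 5.17 - 0.81*6.5 = -0.095
N = 10^-0.095 = 0.803526
T = 1/N = 1/0.803526 = 1.2445 years

1.2445


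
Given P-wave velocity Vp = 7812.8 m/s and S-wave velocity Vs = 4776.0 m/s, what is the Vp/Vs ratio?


Vp/Vs = 7812.8 / 4776.0
= 1.6358

1.6358


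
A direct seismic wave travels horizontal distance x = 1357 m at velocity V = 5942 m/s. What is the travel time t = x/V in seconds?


t = x / V
= 1357 / 5942
= 0.2284 s

0.2284


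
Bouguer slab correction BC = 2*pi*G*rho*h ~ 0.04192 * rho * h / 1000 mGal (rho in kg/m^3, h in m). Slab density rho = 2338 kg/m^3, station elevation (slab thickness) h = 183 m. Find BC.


BC = 0.04192 * rho * h / 1000
= 0.04192 * 2338 * 183 / 1000
= 17.9356 mGal

17.9356


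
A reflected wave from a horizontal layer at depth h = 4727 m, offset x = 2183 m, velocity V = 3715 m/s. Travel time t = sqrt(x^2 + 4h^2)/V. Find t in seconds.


x^2 + 4h^2 = 2183^2 + 4*4727^2 = 4765489 + 89378116 = 94143605
sqrt(94143605) = 9702.7628
t = 9702.7628 / 3715 = 2.6118 s

2.6118


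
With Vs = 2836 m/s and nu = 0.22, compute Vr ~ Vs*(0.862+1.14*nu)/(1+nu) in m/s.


Numerator factor = 0.862 + 1.14*0.22 = 1.1128
Denominator = 1 + 0.22 = 1.22
Vr = 2836 * 1.1128 / 1.22 = 2586.8 m/s

2586.8


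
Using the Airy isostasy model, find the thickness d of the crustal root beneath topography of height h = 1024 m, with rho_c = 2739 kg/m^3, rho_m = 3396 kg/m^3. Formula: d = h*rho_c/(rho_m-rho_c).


rho_m - rho_c = 3396 - 2739 = 657
d = 1024 * 2739 / 657
= 2804736 / 657
= 4269.0 m

4269.0


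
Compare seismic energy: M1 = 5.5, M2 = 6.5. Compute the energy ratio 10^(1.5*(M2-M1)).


M2 - M1 = 6.5 - 5.5 = 1.0
1.5 * 1.0 = 1.5
ratio = 10^1.5 = 31.62

31.62


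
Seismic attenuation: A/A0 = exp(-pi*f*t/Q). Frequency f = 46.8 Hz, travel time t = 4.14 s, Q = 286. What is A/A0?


pi*f*t/Q = pi*46.8*4.14/286 = 2.128286
A/A0 = exp(-2.128286) = 0.119041

0.119041


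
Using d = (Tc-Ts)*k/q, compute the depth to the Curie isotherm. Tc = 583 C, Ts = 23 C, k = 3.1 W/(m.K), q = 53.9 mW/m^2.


T_Curie - T_surf = 583 - 23 = 560 C
Convert q to W/m^2: 53.9 mW/m^2 = 0.0539 W/m^2
d = 560 * 3.1 / 0.0539 = 32207.79 m

32207.79


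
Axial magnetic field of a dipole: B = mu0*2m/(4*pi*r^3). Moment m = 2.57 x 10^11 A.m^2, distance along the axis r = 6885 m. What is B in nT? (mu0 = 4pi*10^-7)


m = 2.57 x 10^11 = 257000000000 A.m^2
2m = 514000000000 A.m^2
r^3 = 6885^3 = 326371204125
B = (4pi*10^-7) * 514000000000 / (4*pi * 326371204125) * 1e9
= 645911.449578 / 4101301508889.42 * 1e9
= 157.4894 nT

157.4894


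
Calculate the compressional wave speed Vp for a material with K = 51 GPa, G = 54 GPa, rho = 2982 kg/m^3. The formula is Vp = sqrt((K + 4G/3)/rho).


First compute the effective modulus:
K + 4G/3 = 51e9 + 4*54e9/3 = 123000000000.0 Pa
Then divide by density:
123000000000.0 / 2982 = 41247484.9095 Pa/(kg/m^3)
Take the square root:
Vp = sqrt(41247484.9095) = 6422.42 m/s

6422.42


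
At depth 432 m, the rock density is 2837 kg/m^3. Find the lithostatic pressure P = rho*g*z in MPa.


P = rho * g * z / 1e6
= 2837 * 9.81 * 432 / 1e6
= 12022979.04 / 1e6
= 12.023 MPa

12.023


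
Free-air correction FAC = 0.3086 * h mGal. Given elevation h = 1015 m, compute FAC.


FAC = 0.3086 * h
= 0.3086 * 1015
= 313.229 mGal

313.229


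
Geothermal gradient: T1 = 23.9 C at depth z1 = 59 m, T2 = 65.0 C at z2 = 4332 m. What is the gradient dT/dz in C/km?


dT = 65.0 - 23.9 = 41.1 C
dz = 4332 - 59 = 4273 m
gradient = dT/dz * 1000 = 41.1/4273 * 1000 = 9.6185 C/km

9.6185


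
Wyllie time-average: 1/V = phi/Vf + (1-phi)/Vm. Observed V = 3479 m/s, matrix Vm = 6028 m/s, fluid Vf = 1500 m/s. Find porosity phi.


1/V - 1/Vm = 1/3479 - 1/6028 = 0.00012155
1/Vf - 1/Vm = 1/1500 - 1/6028 = 0.00050077
phi = 0.00012155 / 0.00050077 = 0.2427

0.2427


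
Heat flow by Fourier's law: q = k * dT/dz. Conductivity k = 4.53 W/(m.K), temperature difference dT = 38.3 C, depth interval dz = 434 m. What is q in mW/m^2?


q = k * dT / dz * 1000
= 4.53 * 38.3 / 434 * 1000
= 0.399767 * 1000
= 399.7673 mW/m^2

399.7673


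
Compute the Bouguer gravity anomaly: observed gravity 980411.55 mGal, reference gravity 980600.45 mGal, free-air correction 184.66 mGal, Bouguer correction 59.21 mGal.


BA = g_obs - g_ref + FAC - BC
= 980411.55 - 980600.45 + 184.66 - 59.21
= -63.45 mGal

-63.45


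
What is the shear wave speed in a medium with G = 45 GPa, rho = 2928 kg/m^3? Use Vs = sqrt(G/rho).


Convert G to Pa: G = 45e9 Pa
Compute G/rho = 45e9 / 2928 = 15368852.459
Vs = sqrt(15368852.459) = 3920.31 m/s

3920.31


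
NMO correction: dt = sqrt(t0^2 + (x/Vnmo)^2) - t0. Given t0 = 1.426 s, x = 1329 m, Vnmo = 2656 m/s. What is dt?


x/Vnmo = 1329/2656 = 0.500377
(x/Vnmo)^2 = 0.250377
t0^2 = 2.033476
sqrt(2.033476 + 0.250377) = 1.511242
dt = 1.511242 - 1.426 = 0.085242

0.085242


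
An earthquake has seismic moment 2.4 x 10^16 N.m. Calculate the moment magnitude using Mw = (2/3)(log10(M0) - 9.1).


log10(M0) = log10(2.4 x 10^16) = 16.3802
Mw = 2/3 * (16.3802 - 9.1)
= 2/3 * 7.2802
= 4.85

4.85


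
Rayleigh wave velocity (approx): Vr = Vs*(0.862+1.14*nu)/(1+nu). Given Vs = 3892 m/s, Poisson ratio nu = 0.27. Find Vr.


Numerator factor = 0.862 + 1.14*0.27 = 1.1698
Denominator = 1 + 0.27 = 1.27
Vr = 3892 * 1.1698 / 1.27 = 3584.93 m/s

3584.93


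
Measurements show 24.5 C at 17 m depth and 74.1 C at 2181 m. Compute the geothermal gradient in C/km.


dT = 74.1 - 24.5 = 49.6 C
dz = 2181 - 17 = 2164 m
gradient = dT/dz * 1000 = 49.6/2164 * 1000 = 22.9205 C/km

22.9205


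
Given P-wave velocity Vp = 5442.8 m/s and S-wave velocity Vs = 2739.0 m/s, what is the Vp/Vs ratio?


Vp/Vs = 5442.8 / 2739.0
= 1.9871

1.9871


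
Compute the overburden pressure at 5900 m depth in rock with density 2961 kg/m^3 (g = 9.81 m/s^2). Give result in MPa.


P = rho * g * z / 1e6
= 2961 * 9.81 * 5900 / 1e6
= 171379719.0 / 1e6
= 171.3797 MPa

171.3797


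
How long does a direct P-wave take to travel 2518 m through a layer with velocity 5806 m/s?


t = x / V
= 2518 / 5806
= 0.4337 s

0.4337


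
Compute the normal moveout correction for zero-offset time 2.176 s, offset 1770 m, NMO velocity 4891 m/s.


x/Vnmo = 1770/4891 = 0.361889
(x/Vnmo)^2 = 0.130964
t0^2 = 4.734976
sqrt(4.734976 + 0.130964) = 2.205888
dt = 2.205888 - 2.176 = 0.029888

0.029888


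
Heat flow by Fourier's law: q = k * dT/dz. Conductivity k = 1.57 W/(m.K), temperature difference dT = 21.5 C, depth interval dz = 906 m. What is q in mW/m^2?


q = k * dT / dz * 1000
= 1.57 * 21.5 / 906 * 1000
= 0.037257 * 1000
= 37.2572 mW/m^2

37.2572


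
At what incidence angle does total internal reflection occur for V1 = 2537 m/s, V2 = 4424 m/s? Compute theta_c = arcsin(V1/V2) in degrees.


V1/V2 = 2537/4424 = 0.573463
theta_c = arcsin(0.573463) = 34.9921 degrees

34.9921


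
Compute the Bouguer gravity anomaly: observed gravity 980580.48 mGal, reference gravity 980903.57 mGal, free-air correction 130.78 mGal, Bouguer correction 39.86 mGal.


BA = g_obs - g_ref + FAC - BC
= 980580.48 - 980903.57 + 130.78 - 39.86
= -232.17 mGal

-232.17


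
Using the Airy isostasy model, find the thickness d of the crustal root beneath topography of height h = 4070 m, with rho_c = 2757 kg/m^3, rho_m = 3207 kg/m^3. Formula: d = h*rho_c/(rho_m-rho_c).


rho_m - rho_c = 3207 - 2757 = 450
d = 4070 * 2757 / 450
= 11220990 / 450
= 24935.53 m

24935.53


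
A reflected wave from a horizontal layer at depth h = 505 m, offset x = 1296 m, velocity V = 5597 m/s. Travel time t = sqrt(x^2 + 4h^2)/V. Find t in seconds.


x^2 + 4h^2 = 1296^2 + 4*505^2 = 1679616 + 1020100 = 2699716
sqrt(2699716) = 1643.0813
t = 1643.0813 / 5597 = 0.2936 s

0.2936


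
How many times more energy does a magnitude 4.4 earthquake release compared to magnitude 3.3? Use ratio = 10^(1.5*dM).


M2 - M1 = 4.4 - 3.3 = 1.1
1.5 * 1.1 = 1.65
ratio = 10^1.65 = 44.67

44.67


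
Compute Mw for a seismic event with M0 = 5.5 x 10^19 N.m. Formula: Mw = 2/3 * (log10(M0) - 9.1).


log10(M0) = log10(5.5 x 10^19) = 19.7404
Mw = 2/3 * (19.7404 - 9.1)
= 2/3 * 10.6404
= 7.09

7.09


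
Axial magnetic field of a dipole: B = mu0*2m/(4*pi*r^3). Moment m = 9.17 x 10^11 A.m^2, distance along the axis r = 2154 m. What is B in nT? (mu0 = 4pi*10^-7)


m = 9.17 x 10^11 = 917000000000 A.m^2
2m = 1834000000000 A.m^2
r^3 = 2154^3 = 9993948264
B = (4pi*10^-7) * 1834000000000 / (4*pi * 9993948264) * 1e9
= 2304672.370673 / 125587657786.16 * 1e9
= 18351.1056 nT

18351.1056


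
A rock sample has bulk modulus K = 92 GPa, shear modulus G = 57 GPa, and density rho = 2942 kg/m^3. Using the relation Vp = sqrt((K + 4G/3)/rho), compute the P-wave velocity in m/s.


First compute the effective modulus:
K + 4G/3 = 92e9 + 4*57e9/3 = 168000000000.0 Pa
Then divide by density:
168000000000.0 / 2942 = 57104010.877 Pa/(kg/m^3)
Take the square root:
Vp = sqrt(57104010.877) = 7556.72 m/s

7556.72


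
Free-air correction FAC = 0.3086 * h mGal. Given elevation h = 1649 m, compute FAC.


FAC = 0.3086 * h
= 0.3086 * 1649
= 508.8814 mGal

508.8814


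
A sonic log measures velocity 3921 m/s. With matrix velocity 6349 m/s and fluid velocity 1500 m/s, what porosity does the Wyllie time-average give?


1/V - 1/Vm = 1/3921 - 1/6349 = 9.753e-05
1/Vf - 1/Vm = 1/1500 - 1/6349 = 0.00050916
phi = 9.753e-05 / 0.00050916 = 0.1916

0.1916


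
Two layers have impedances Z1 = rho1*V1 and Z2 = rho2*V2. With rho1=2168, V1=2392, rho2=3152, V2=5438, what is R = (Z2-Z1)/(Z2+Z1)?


Z1 = 2168 * 2392 = 5185856
Z2 = 3152 * 5438 = 17140576
R = (17140576 - 5185856) / (17140576 + 5185856) = 11954720 / 22326432 = 0.5355

0.5355


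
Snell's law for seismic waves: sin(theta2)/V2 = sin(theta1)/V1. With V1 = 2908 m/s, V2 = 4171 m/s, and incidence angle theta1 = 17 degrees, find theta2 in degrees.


sin(theta1) = sin(17 deg) = 0.292372
sin(theta2) = V2/V1 * sin(theta1) = 4171/2908 * 0.292372 = 0.419354
theta2 = arcsin(0.419354) = 24.7938 degrees

24.7938


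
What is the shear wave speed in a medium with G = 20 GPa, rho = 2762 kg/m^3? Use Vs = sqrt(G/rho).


Convert G to Pa: G = 20e9 Pa
Compute G/rho = 20e9 / 2762 = 7241129.6162
Vs = sqrt(7241129.6162) = 2690.93 m/s

2690.93


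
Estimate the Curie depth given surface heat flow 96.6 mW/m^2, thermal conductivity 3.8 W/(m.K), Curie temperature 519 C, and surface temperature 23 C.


T_Curie - T_surf = 519 - 23 = 496 C
Convert q to W/m^2: 96.6 mW/m^2 = 0.0966 W/m^2
d = 496 * 3.8 / 0.0966 = 19511.39 m

19511.39


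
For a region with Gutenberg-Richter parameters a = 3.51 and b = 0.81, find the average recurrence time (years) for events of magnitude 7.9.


log10(N) = 3.51 - 0.81*7.9 = -2.889
N = 10^-2.889 = 0.001291
T = 1/N = 1/0.001291 = 774.4618 years

774.4618


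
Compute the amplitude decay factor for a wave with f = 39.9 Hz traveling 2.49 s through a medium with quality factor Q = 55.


pi*f*t/Q = pi*39.9*2.49/55 = 5.674916
A/A0 = exp(-5.674916) = 0.003431

0.003431


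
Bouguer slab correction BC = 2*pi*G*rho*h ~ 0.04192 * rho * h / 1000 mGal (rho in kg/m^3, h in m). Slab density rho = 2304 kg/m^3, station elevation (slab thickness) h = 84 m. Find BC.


BC = 0.04192 * rho * h / 1000
= 0.04192 * 2304 * 84 / 1000
= 8.113 mGal

8.113


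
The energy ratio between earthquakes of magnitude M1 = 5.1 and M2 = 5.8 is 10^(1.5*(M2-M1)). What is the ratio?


M2 - M1 = 5.8 - 5.1 = 0.7
1.5 * 0.7 = 1.05
ratio = 10^1.05 = 11.22

11.22


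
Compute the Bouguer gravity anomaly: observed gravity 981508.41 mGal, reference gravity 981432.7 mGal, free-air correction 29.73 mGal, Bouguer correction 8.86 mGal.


BA = g_obs - g_ref + FAC - BC
= 981508.41 - 981432.7 + 29.73 - 8.86
= 96.58 mGal

96.58


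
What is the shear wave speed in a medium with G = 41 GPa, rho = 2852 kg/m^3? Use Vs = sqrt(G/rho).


Convert G to Pa: G = 41e9 Pa
Compute G/rho = 41e9 / 2852 = 14375876.5778
Vs = sqrt(14375876.5778) = 3791.55 m/s

3791.55


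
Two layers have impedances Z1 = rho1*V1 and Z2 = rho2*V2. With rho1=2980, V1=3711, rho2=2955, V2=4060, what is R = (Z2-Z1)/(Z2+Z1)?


Z1 = 2980 * 3711 = 11058780
Z2 = 2955 * 4060 = 11997300
R = (11997300 - 11058780) / (11997300 + 11058780) = 938520 / 23056080 = 0.0407

0.0407


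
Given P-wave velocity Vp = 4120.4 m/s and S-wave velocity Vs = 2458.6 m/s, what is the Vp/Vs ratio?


Vp/Vs = 4120.4 / 2458.6
= 1.6759

1.6759


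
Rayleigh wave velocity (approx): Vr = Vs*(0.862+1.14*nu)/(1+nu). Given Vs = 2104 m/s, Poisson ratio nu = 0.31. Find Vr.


Numerator factor = 0.862 + 1.14*0.31 = 1.2154
Denominator = 1 + 0.31 = 1.31
Vr = 2104 * 1.2154 / 1.31 = 1952.06 m/s

1952.06


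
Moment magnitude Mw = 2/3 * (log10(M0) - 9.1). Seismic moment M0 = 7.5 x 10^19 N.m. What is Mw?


log10(M0) = log10(7.5 x 10^19) = 19.8751
Mw = 2/3 * (19.8751 - 9.1)
= 2/3 * 10.7751
= 7.18

7.18


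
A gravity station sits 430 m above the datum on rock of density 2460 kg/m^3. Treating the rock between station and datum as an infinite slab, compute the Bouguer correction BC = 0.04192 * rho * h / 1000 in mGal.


BC = 0.04192 * rho * h / 1000
= 0.04192 * 2460 * 430 / 1000
= 44.343 mGal

44.343


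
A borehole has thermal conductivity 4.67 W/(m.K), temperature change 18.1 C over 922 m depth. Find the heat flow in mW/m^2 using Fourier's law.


q = k * dT / dz * 1000
= 4.67 * 18.1 / 922 * 1000
= 0.091678 * 1000
= 91.6779 mW/m^2

91.6779


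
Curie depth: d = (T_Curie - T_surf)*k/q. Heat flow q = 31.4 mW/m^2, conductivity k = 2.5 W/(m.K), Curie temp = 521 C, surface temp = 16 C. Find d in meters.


T_Curie - T_surf = 521 - 16 = 505 C
Convert q to W/m^2: 31.4 mW/m^2 = 0.0314 W/m^2
d = 505 * 2.5 / 0.0314 = 40207.01 m

40207.01


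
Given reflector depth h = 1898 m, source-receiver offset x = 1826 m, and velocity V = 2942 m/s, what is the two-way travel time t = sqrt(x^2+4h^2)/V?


x^2 + 4h^2 = 1826^2 + 4*1898^2 = 3334276 + 14409616 = 17743892
sqrt(17743892) = 4212.3499
t = 4212.3499 / 2942 = 1.4318 s

1.4318


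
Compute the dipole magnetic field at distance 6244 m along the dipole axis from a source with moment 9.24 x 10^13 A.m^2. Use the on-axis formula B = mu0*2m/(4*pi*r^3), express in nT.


m = 9.24 x 10^13 = 92400000000000 A.m^2
2m = 184800000000000 A.m^2
r^3 = 6244^3 = 243438174784
B = (4pi*10^-7) * 184800000000000 / (4*pi * 243438174784) * 1e9
= 232226528.953358 / 3059134326018.89 * 1e9
= 75912.4982 nT

75912.4982


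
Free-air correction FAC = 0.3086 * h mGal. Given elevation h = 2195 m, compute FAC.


FAC = 0.3086 * h
= 0.3086 * 2195
= 677.377 mGal

677.377


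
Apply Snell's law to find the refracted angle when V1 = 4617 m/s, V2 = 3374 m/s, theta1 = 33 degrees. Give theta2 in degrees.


sin(theta1) = sin(33 deg) = 0.544639
sin(theta2) = V2/V1 * sin(theta1) = 3374/4617 * 0.544639 = 0.39801
theta2 = arcsin(0.39801) = 23.4538 degrees

23.4538


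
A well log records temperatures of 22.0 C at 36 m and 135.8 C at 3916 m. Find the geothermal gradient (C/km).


dT = 135.8 - 22.0 = 113.8 C
dz = 3916 - 36 = 3880 m
gradient = dT/dz * 1000 = 113.8/3880 * 1000 = 29.3299 C/km

29.3299


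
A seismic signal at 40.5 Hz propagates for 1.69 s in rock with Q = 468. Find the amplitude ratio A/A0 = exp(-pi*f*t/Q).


pi*f*t/Q = pi*40.5*1.69/468 = 0.459458
A/A0 = exp(-0.459458) = 0.631626

0.631626


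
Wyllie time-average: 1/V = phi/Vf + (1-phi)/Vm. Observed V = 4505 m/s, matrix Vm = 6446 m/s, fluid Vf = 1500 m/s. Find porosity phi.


1/V - 1/Vm = 1/4505 - 1/6446 = 6.684e-05
1/Vf - 1/Vm = 1/1500 - 1/6446 = 0.00051153
phi = 6.684e-05 / 0.00051153 = 0.1307

0.1307


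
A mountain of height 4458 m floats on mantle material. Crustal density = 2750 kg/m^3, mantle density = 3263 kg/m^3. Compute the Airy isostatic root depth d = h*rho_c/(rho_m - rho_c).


rho_m - rho_c = 3263 - 2750 = 513
d = 4458 * 2750 / 513
= 12259500 / 513
= 23897.66 m

23897.66


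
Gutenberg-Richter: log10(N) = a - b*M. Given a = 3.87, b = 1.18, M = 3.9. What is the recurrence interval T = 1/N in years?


log10(N) = 3.87 - 1.18*3.9 = -0.732
N = 10^-0.732 = 0.185353
T = 1/N = 1/0.185353 = 5.3951 years

5.3951


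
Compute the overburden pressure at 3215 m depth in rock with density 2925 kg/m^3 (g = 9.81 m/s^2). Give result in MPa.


P = rho * g * z / 1e6
= 2925 * 9.81 * 3215 / 1e6
= 92252013.75 / 1e6
= 92.252 MPa

92.252


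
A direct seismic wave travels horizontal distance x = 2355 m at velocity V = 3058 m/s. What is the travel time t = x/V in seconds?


t = x / V
= 2355 / 3058
= 0.7701 s

0.7701


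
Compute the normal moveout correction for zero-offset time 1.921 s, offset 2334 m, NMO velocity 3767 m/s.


x/Vnmo = 2334/3767 = 0.619591
(x/Vnmo)^2 = 0.383893
t0^2 = 3.690241
sqrt(3.690241 + 0.383893) = 2.018448
dt = 2.018448 - 1.921 = 0.097448

0.097448


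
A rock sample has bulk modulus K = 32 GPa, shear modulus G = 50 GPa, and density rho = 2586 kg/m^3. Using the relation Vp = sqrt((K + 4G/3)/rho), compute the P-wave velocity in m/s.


First compute the effective modulus:
K + 4G/3 = 32e9 + 4*50e9/3 = 98666666666.67 Pa
Then divide by density:
98666666666.67 / 2586 = 38154163.4442 Pa/(kg/m^3)
Take the square root:
Vp = sqrt(38154163.4442) = 6176.91 m/s

6176.91


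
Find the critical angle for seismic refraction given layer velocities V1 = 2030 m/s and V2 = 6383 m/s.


V1/V2 = 2030/6383 = 0.318032
theta_c = arcsin(0.318032) = 18.544 degrees

18.544


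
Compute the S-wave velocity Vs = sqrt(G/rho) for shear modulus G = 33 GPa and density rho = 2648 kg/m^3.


Convert G to Pa: G = 33e9 Pa
Compute G/rho = 33e9 / 2648 = 12462235.6495
Vs = sqrt(12462235.6495) = 3530.19 m/s

3530.19


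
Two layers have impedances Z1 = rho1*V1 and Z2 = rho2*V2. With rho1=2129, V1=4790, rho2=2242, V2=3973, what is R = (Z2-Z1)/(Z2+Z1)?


Z1 = 2129 * 4790 = 10197910
Z2 = 2242 * 3973 = 8907466
R = (8907466 - 10197910) / (8907466 + 10197910) = -1290444 / 19105376 = -0.0675

-0.0675


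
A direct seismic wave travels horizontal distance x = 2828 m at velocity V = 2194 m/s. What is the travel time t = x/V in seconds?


t = x / V
= 2828 / 2194
= 1.289 s

1.289


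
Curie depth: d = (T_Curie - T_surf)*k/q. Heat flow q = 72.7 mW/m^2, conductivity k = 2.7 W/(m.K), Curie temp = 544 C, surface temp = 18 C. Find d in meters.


T_Curie - T_surf = 544 - 18 = 526 C
Convert q to W/m^2: 72.7 mW/m^2 = 0.0727 W/m^2
d = 526 * 2.7 / 0.0727 = 19535.08 m

19535.08


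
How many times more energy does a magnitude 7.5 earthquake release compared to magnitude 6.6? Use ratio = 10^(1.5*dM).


M2 - M1 = 7.5 - 6.6 = 0.9
1.5 * 0.9 = 1.35
ratio = 10^1.35 = 22.39

22.39


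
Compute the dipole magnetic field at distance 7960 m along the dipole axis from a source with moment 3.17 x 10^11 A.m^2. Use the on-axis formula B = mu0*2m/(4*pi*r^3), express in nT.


m = 3.17 x 10^11 = 317000000000 A.m^2
2m = 634000000000 A.m^2
r^3 = 7960^3 = 504358336000
B = (4pi*10^-7) * 634000000000 / (4*pi * 504358336000) * 1e9
= 796707.89695 / 6337953772617.49 * 1e9
= 125.7043 nT

125.7043


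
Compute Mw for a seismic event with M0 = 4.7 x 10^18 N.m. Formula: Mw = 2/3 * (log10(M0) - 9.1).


log10(M0) = log10(4.7 x 10^18) = 18.6721
Mw = 2/3 * (18.6721 - 9.1)
= 2/3 * 9.5721
= 6.38

6.38


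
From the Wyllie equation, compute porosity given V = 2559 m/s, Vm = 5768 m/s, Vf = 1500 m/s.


1/V - 1/Vm = 1/2559 - 1/5768 = 0.00021741
1/Vf - 1/Vm = 1/1500 - 1/5768 = 0.0004933
phi = 0.00021741 / 0.0004933 = 0.4407

0.4407


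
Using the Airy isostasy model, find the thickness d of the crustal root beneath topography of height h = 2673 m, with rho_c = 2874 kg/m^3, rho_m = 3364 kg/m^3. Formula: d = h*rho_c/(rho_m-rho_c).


rho_m - rho_c = 3364 - 2874 = 490
d = 2673 * 2874 / 490
= 7682202 / 490
= 15677.96 m

15677.96


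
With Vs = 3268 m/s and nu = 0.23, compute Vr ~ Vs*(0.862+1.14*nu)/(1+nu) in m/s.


Numerator factor = 0.862 + 1.14*0.23 = 1.1242
Denominator = 1 + 0.23 = 1.23
Vr = 3268 * 1.1242 / 1.23 = 2986.9 m/s

2986.9


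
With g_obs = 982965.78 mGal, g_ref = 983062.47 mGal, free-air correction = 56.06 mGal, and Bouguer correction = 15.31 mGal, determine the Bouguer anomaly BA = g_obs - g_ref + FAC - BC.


BA = g_obs - g_ref + FAC - BC
= 982965.78 - 983062.47 + 56.06 - 15.31
= -55.94 mGal

-55.94


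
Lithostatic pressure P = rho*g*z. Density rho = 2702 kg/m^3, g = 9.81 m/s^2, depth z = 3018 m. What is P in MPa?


P = rho * g * z / 1e6
= 2702 * 9.81 * 3018 / 1e6
= 79996979.16 / 1e6
= 79.997 MPa

79.997


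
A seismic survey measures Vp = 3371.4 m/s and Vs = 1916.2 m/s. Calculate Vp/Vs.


Vp/Vs = 3371.4 / 1916.2
= 1.7594

1.7594


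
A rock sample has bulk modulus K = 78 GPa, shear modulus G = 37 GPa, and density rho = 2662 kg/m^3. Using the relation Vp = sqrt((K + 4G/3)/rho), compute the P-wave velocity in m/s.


First compute the effective modulus:
K + 4G/3 = 78e9 + 4*37e9/3 = 127333333333.33 Pa
Then divide by density:
127333333333.33 / 2662 = 47833708.9907 Pa/(kg/m^3)
Take the square root:
Vp = sqrt(47833708.9907) = 6916.19 m/s

6916.19


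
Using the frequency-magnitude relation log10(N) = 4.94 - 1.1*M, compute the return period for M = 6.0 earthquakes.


log10(N) = 4.94 - 1.1*6.0 = -1.66
N = 10^-1.66 = 0.021878
T = 1/N = 1/0.021878 = 45.7088 years

45.7088


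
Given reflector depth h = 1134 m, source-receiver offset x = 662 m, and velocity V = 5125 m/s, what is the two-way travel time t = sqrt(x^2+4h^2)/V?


x^2 + 4h^2 = 662^2 + 4*1134^2 = 438244 + 5143824 = 5582068
sqrt(5582068) = 2362.64
t = 2362.64 / 5125 = 0.461 s

0.461


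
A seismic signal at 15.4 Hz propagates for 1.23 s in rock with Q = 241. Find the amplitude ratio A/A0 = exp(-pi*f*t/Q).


pi*f*t/Q = pi*15.4*1.23/241 = 0.246921
A/A0 = exp(-0.246921) = 0.781202

0.781202


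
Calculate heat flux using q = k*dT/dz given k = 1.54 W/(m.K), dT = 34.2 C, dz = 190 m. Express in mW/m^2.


q = k * dT / dz * 1000
= 1.54 * 34.2 / 190 * 1000
= 0.2772 * 1000
= 277.2 mW/m^2

277.2


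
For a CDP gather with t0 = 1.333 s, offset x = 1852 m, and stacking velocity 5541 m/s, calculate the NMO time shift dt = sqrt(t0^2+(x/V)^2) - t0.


x/Vnmo = 1852/5541 = 0.334236
(x/Vnmo)^2 = 0.111714
t0^2 = 1.776889
sqrt(1.776889 + 0.111714) = 1.374264
dt = 1.374264 - 1.333 = 0.041264

0.041264


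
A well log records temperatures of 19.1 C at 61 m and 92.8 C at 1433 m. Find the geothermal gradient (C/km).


dT = 92.8 - 19.1 = 73.7 C
dz = 1433 - 61 = 1372 m
gradient = dT/dz * 1000 = 73.7/1372 * 1000 = 53.7172 C/km

53.7172


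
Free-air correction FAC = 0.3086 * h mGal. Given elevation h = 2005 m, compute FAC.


FAC = 0.3086 * h
= 0.3086 * 2005
= 618.743 mGal

618.743


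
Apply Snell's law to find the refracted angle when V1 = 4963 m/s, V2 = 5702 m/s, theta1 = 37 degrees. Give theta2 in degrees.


sin(theta1) = sin(37 deg) = 0.601815
sin(theta2) = V2/V1 * sin(theta1) = 5702/4963 * 0.601815 = 0.691426
theta2 = arcsin(0.691426) = 43.7431 degrees

43.7431


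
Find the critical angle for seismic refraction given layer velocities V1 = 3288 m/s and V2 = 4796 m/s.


V1/V2 = 3288/4796 = 0.685571
theta_c = arcsin(0.685571) = 43.2806 degrees

43.2806


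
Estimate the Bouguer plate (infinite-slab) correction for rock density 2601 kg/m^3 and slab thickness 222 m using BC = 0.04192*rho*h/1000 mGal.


BC = 0.04192 * rho * h / 1000
= 0.04192 * 2601 * 222 / 1000
= 24.2055 mGal

24.2055


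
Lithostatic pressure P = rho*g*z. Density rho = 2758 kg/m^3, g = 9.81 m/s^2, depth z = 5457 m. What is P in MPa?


P = rho * g * z / 1e6
= 2758 * 9.81 * 5457 / 1e6
= 147644482.86 / 1e6
= 147.6445 MPa

147.6445


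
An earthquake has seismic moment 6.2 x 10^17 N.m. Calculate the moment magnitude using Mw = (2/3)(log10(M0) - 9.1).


log10(M0) = log10(6.2 x 10^17) = 17.7924
Mw = 2/3 * (17.7924 - 9.1)
= 2/3 * 8.6924
= 5.79

5.79


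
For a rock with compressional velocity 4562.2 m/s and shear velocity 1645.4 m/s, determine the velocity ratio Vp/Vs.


Vp/Vs = 4562.2 / 1645.4
= 2.7727

2.7727


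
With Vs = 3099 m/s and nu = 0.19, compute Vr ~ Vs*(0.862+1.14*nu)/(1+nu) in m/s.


Numerator factor = 0.862 + 1.14*0.19 = 1.0786
Denominator = 1 + 0.19 = 1.19
Vr = 3099 * 1.0786 / 1.19 = 2808.89 m/s

2808.89


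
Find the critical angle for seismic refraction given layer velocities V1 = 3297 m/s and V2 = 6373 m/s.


V1/V2 = 3297/6373 = 0.517339
theta_c = arcsin(0.517339) = 31.1539 degrees

31.1539


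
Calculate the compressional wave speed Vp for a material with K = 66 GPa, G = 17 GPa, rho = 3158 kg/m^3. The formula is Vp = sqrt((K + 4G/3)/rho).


First compute the effective modulus:
K + 4G/3 = 66e9 + 4*17e9/3 = 88666666666.67 Pa
Then divide by density:
88666666666.67 / 3158 = 28076841.883 Pa/(kg/m^3)
Take the square root:
Vp = sqrt(28076841.883) = 5298.76 m/s

5298.76


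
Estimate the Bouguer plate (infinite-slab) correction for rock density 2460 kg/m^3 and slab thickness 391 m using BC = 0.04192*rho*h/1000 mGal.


BC = 0.04192 * rho * h / 1000
= 0.04192 * 2460 * 391 / 1000
= 40.3212 mGal

40.3212


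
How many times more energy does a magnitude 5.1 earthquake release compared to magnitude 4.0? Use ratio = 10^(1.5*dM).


M2 - M1 = 5.1 - 4.0 = 1.1
1.5 * 1.1 = 1.65
ratio = 10^1.65 = 44.67

44.67


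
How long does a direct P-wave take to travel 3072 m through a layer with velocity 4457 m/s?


t = x / V
= 3072 / 4457
= 0.6893 s

0.6893


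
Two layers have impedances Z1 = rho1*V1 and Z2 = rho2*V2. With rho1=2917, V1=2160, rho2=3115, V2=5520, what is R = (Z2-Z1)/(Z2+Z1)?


Z1 = 2917 * 2160 = 6300720
Z2 = 3115 * 5520 = 17194800
R = (17194800 - 6300720) / (17194800 + 6300720) = 10894080 / 23495520 = 0.4637

0.4637


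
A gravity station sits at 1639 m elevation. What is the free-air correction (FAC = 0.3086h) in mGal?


FAC = 0.3086 * h
= 0.3086 * 1639
= 505.7954 mGal

505.7954


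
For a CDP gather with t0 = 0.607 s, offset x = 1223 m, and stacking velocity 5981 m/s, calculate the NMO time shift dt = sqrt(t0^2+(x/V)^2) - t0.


x/Vnmo = 1223/5981 = 0.204481
(x/Vnmo)^2 = 0.041812
t0^2 = 0.368449
sqrt(0.368449 + 0.041812) = 0.640517
dt = 0.640517 - 0.607 = 0.033517

0.033517


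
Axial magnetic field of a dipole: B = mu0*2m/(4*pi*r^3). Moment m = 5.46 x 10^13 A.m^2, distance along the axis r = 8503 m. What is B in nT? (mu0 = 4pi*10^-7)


m = 5.46 x 10^13 = 54600000000000 A.m^2
2m = 109200000000000 A.m^2
r^3 = 8503^3 = 614775479527
B = (4pi*10^-7) * 109200000000000 / (4*pi * 614775479527) * 1e9
= 137224767.108802 / 7725496520356.66 * 1e9
= 17762.5822 nT

17762.5822


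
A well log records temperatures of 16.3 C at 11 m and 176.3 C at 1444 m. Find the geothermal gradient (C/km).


dT = 176.3 - 16.3 = 160.0 C
dz = 1444 - 11 = 1433 m
gradient = dT/dz * 1000 = 160.0/1433 * 1000 = 111.6539 C/km

111.6539


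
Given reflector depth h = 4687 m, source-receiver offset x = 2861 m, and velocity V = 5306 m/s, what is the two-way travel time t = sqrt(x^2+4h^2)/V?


x^2 + 4h^2 = 2861^2 + 4*4687^2 = 8185321 + 87871876 = 96057197
sqrt(96057197) = 9800.8774
t = 9800.8774 / 5306 = 1.8471 s

1.8471


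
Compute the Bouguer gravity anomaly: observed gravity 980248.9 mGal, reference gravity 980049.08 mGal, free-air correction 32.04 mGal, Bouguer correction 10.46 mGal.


BA = g_obs - g_ref + FAC - BC
= 980248.9 - 980049.08 + 32.04 - 10.46
= 221.4 mGal

221.4


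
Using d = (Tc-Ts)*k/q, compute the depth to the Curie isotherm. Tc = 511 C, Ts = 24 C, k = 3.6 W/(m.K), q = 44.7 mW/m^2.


T_Curie - T_surf = 511 - 24 = 487 C
Convert q to W/m^2: 44.7 mW/m^2 = 0.0447 W/m^2
d = 487 * 3.6 / 0.0447 = 39221.48 m

39221.48


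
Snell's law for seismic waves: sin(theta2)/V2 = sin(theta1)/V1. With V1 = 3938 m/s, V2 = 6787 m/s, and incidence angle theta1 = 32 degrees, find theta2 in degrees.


sin(theta1) = sin(32 deg) = 0.529919
sin(theta2) = V2/V1 * sin(theta1) = 6787/3938 * 0.529919 = 0.913297
theta2 = arcsin(0.913297) = 65.965 degrees

65.965


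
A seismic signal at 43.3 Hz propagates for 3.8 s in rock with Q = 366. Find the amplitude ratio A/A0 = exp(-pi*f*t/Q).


pi*f*t/Q = pi*43.3*3.8/366 = 1.412343
A/A0 = exp(-1.412343) = 0.243572

0.243572


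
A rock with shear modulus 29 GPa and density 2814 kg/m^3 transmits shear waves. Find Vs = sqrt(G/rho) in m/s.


Convert G to Pa: G = 29e9 Pa
Compute G/rho = 29e9 / 2814 = 10305614.7832
Vs = sqrt(10305614.7832) = 3210.24 m/s

3210.24


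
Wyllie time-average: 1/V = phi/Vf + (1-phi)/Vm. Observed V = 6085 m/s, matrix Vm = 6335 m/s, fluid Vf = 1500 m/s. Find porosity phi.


1/V - 1/Vm = 1/6085 - 1/6335 = 6.49e-06
1/Vf - 1/Vm = 1/1500 - 1/6335 = 0.00050881
phi = 6.49e-06 / 0.00050881 = 0.0127

0.0127


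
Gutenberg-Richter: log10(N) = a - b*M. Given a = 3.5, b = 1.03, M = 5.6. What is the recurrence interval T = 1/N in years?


log10(N) = 3.5 - 1.03*5.6 = -2.268
N = 10^-2.268 = 0.005395
T = 1/N = 1/0.005395 = 185.3532 years

185.3532


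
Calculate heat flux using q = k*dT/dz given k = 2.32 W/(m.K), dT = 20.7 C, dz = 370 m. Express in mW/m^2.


q = k * dT / dz * 1000
= 2.32 * 20.7 / 370 * 1000
= 0.129795 * 1000
= 129.7946 mW/m^2

129.7946


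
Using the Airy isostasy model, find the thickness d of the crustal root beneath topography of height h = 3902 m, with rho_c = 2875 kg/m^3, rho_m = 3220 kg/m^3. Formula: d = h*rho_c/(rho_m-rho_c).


rho_m - rho_c = 3220 - 2875 = 345
d = 3902 * 2875 / 345
= 11218250 / 345
= 32516.67 m

32516.67


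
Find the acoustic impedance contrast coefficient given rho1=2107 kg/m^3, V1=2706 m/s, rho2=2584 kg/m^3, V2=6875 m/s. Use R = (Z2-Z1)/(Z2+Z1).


Z1 = 2107 * 2706 = 5701542
Z2 = 2584 * 6875 = 17765000
R = (17765000 - 5701542) / (17765000 + 5701542) = 12063458 / 23466542 = 0.5141

0.5141


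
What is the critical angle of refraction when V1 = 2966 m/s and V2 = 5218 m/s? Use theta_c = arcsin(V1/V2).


V1/V2 = 2966/5218 = 0.568417
theta_c = arcsin(0.568417) = 34.6399 degrees

34.6399


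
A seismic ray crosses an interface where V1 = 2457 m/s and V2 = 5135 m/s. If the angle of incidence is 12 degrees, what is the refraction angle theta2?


sin(theta1) = sin(12 deg) = 0.207912
sin(theta2) = V2/V1 * sin(theta1) = 5135/2457 * 0.207912 = 0.434524
theta2 = arcsin(0.434524) = 25.755 degrees

25.755


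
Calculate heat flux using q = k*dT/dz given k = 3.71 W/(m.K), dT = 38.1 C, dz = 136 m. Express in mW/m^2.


q = k * dT / dz * 1000
= 3.71 * 38.1 / 136 * 1000
= 1.039346 * 1000
= 1039.3456 mW/m^2

1039.3456
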